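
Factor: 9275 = 5^2 * 7^1*53^1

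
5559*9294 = 51665346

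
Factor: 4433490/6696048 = 738915/1116008 = 2^( - 3 )*3^1*5^1*49261^1*139501^( - 1)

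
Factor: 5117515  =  5^1*13^1 *131^1*601^1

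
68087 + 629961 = 698048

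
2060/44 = 46 +9/11 = 46.82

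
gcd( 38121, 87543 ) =3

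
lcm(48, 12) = 48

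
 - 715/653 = -2 + 591/653 = - 1.09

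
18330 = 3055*6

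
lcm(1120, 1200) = 16800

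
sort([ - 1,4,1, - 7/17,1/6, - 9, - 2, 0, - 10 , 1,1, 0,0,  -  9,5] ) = [ - 10,-9, - 9, - 2, - 1, - 7/17, 0,0, 0, 1/6,1, 1, 1, 4, 5]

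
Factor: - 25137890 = - 2^1*5^1 *101^1 * 24889^1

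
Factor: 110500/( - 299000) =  - 2^( - 1) * 17^1*23^(- 1 ) = - 17/46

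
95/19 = 5  =  5.00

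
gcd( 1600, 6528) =64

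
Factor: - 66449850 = -2^1*3^1*5^2*97^1*4567^1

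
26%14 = 12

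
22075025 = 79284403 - 57209378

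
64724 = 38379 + 26345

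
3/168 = 1/56 = 0.02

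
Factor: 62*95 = 2^1*5^1*19^1*31^1=5890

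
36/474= 6/79 =0.08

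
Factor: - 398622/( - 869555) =2^1 * 3^1*5^( - 1)*7^1 * 61^( - 1) * 2851^(  -  1 ) * 9491^1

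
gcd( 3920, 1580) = 20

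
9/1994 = 9/1994= 0.00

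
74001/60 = 24667/20  =  1233.35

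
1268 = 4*317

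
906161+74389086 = 75295247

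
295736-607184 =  - 311448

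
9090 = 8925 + 165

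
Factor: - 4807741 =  - 19^1*137^1 * 1847^1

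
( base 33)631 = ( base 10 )6634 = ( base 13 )3034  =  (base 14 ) 25bc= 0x19EA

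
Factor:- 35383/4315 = - 41/5= -5^( - 1)*41^1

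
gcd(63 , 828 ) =9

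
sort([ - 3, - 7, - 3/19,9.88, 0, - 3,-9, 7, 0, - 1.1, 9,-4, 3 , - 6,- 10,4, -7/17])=[-10, - 9,-7, - 6, - 4, - 3, - 3, - 1.1,-7/17,-3/19, 0 , 0,3,  4, 7, 9,9.88]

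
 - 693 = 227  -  920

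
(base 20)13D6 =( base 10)9466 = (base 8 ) 22372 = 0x24FA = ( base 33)8ms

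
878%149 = 133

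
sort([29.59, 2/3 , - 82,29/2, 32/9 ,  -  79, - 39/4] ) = [ - 82,  -  79, - 39/4, 2/3,32/9,29/2, 29.59]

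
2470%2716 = 2470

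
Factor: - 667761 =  - 3^1*222587^1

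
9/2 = 4+1/2 = 4.50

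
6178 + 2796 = 8974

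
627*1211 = 759297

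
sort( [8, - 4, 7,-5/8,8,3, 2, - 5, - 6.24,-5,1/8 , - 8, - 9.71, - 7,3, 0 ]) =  [ - 9.71, -8, - 7, - 6.24, - 5, - 5,- 4 , - 5/8, 0,1/8,2,3,3,  7,  8,  8]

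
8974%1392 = 622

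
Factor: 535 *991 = 5^1 * 107^1*991^1 = 530185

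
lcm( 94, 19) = 1786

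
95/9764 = 95/9764 = 0.01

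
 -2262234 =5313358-7575592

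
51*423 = 21573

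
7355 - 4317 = 3038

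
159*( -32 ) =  - 5088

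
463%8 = 7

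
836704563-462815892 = 373888671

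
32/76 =8/19=0.42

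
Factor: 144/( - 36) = - 4  =  - 2^2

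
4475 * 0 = 0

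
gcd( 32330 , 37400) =10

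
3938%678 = 548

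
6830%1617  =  362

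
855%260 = 75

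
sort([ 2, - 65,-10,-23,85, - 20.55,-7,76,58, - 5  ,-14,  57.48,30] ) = [ -65 ,-23,-20.55  , - 14, - 10  , - 7,  -  5, 2,30, 57.48 , 58, 76,85]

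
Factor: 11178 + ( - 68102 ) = - 56924= - 2^2*7^1*19^1*107^1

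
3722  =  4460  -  738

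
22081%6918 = 1327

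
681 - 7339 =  - 6658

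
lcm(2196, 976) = 8784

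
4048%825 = 748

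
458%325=133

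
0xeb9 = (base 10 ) 3769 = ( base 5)110034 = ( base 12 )2221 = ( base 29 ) 4DS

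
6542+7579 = 14121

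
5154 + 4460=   9614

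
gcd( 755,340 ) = 5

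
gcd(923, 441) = 1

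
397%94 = 21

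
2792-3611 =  - 819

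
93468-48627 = 44841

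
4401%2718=1683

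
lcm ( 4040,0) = 0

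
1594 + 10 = 1604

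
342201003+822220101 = 1164421104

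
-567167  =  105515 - 672682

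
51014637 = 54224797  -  3210160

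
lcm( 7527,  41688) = 541944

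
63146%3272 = 978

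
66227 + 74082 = 140309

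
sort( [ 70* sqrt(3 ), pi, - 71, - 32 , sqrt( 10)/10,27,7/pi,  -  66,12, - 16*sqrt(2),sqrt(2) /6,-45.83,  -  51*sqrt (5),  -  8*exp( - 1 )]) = [-51 * sqrt( 5 ), - 71, - 66, - 45.83, - 32, - 16*sqrt(2 ), - 8* exp( - 1), sqrt (2)/6, sqrt(10) /10, 7/pi,  pi, 12, 27,  70*sqrt(3 )]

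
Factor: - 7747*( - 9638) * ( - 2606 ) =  - 2^2 * 61^2 * 79^1*127^1 * 1303^1 = - 194578517116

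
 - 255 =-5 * 51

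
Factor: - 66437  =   - 7^1*9491^1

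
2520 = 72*35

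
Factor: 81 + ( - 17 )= 2^6 = 64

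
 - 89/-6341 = 89/6341 = 0.01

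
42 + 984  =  1026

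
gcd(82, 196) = 2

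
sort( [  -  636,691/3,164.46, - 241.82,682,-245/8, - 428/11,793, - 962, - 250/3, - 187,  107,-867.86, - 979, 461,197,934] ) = [ - 979 ,-962, - 867.86,  -  636, - 241.82,  -  187,- 250/3,  -  428/11,-245/8, 107 , 164.46,197,691/3,461,682, 793,934] 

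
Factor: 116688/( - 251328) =-13/28 = - 2^(- 2)*7^( - 1 )*13^1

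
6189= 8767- 2578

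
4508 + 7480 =11988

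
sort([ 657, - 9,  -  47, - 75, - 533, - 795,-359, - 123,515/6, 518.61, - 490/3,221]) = [ - 795,- 533, - 359,  -  490/3,- 123, - 75, -47, - 9, 515/6,221,518.61,657 ] 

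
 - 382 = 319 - 701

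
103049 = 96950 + 6099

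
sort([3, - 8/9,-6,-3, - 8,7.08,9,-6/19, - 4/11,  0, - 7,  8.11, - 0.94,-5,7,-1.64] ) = [-8,-7, - 6, -5, - 3 , - 1.64, - 0.94 , - 8/9, - 4/11,-6/19,0, 3, 7, 7.08, 8.11, 9 ] 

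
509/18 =28 + 5/18 = 28.28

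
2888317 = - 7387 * (- 391)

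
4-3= 1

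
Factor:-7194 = -2^1*3^1*11^1*109^1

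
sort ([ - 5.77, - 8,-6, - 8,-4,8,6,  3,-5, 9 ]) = [ - 8,-8,-6,-5.77,  -  5,  -  4, 3,6,8, 9]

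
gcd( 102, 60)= 6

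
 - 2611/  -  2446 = 1 + 165/2446 = 1.07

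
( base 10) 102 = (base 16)66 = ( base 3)10210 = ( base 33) 33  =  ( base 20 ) 52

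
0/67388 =0 = 0.00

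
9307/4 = 2326+3/4  =  2326.75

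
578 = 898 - 320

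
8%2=0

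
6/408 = 1/68  =  0.01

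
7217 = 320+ 6897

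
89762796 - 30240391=59522405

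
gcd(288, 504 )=72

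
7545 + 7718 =15263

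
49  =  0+49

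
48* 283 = 13584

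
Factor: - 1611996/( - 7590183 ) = 2^2*53^( - 1)*47737^( -1)*134333^1= 537332/2530061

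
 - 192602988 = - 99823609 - 92779379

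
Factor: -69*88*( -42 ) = 255024 = 2^4*3^2*7^1*11^1*23^1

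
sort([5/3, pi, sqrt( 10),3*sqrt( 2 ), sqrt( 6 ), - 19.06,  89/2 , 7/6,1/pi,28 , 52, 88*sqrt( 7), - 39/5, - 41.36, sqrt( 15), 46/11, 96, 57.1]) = [ - 41.36,  -  19.06,- 39/5, 1/pi, 7/6 , 5/3, sqrt( 6),  pi, sqrt (10), sqrt( 15),46/11,3*sqrt( 2),28  ,  89/2, 52, 57.1,96,  88 *sqrt( 7) ]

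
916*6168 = 5649888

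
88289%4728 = 3185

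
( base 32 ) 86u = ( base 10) 8414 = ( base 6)102542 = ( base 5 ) 232124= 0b10000011011110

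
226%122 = 104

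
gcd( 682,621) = 1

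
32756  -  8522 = 24234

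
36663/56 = 36663/56  =  654.70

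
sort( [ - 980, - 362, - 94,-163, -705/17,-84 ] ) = [ - 980,- 362,- 163, - 94, - 84, - 705/17]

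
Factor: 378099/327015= 5^(  -  1)*13^( - 2)  *  977^1=977/845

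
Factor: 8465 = 5^1 * 1693^1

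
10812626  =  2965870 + 7846756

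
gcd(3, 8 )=1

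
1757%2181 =1757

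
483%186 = 111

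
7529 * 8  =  60232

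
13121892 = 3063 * 4284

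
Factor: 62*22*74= 100936 = 2^3*11^1 * 31^1*37^1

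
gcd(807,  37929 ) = 807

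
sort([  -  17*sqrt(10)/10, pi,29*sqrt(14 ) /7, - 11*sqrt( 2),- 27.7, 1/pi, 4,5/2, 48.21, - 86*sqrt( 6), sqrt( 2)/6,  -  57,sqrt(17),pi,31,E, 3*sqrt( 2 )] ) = [ - 86*sqrt(6), - 57,-27.7, - 11 * sqrt(2),-17*sqrt(10)/10, sqrt( 2)/6, 1/pi,  5/2, E,  pi,pi , 4, sqrt(17), 3* sqrt(2 ),29*sqrt(14 )/7,31,48.21 ]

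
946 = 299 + 647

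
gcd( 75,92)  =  1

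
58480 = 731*80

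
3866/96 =1933/48 = 40.27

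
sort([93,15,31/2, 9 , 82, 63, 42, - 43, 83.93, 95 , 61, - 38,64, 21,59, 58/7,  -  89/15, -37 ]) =[ - 43, - 38, - 37, - 89/15,58/7,  9, 15,31/2,21, 42,59, 61,63,64,82,83.93,93,95]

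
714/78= 119/13=   9.15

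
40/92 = 10/23 = 0.43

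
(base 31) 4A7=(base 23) 7JL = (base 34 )3kd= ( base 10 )4161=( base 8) 10101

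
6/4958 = 3/2479 = 0.00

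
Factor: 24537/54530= 2^( - 1)*3^1*5^( - 1 )*7^(-1)*19^( - 1 )*41^(  -  1)*8179^1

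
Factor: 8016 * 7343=2^4*3^1 * 7^1*167^1*1049^1 = 58861488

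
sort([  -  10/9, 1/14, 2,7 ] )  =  [ - 10/9, 1/14, 2, 7 ]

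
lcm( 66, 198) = 198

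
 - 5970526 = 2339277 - 8309803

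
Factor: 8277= 3^1*31^1*89^1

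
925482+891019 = 1816501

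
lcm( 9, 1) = 9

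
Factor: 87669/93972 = 153/164 = 2^( - 2 )*3^2*17^1*41^( - 1)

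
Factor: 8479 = 61^1*  139^1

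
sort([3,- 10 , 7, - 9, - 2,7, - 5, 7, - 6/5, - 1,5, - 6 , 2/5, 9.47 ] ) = [ - 10,-9, - 6,-5, -2, -6/5, - 1,  2/5,3, 5,  7, 7, 7,9.47]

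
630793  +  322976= 953769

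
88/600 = 11/75 = 0.15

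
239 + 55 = 294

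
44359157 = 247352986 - 202993829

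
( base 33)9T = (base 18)102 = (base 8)506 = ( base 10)326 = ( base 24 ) de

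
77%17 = 9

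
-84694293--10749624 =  - 73944669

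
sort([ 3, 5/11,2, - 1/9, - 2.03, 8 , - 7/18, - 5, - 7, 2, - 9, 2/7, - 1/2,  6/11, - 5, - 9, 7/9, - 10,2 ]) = [ - 10, - 9, - 9, - 7,- 5,  -  5, - 2.03,  -  1/2, - 7/18, - 1/9 , 2/7, 5/11,6/11 , 7/9,2, 2, 2, 3,8 ]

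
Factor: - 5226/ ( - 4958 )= 39/37 = 3^1*13^1 * 37^(-1) 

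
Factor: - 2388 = -2^2 * 3^1*199^1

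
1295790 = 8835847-7540057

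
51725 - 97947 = - 46222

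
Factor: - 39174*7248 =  - 283933152= - 2^5*3^2*151^1 * 6529^1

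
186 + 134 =320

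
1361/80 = 17 + 1/80 = 17.01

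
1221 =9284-8063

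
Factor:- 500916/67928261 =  - 2^2 * 3^1*13^3*19^1*43^( - 1)*1579727^( - 1) 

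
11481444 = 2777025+8704419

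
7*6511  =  45577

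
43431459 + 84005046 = 127436505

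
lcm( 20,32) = 160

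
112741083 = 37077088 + 75663995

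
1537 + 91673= 93210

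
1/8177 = 1/8177 = 0.00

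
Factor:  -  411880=-2^3*5^1* 7^1 * 1471^1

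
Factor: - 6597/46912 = - 2^( - 6 ) *3^2= - 9/64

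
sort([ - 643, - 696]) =[ - 696, - 643]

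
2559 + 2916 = 5475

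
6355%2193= 1969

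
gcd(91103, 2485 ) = 1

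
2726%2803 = 2726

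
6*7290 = 43740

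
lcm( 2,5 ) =10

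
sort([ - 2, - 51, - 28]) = [ - 51, - 28, - 2 ] 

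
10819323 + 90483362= 101302685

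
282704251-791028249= - 508323998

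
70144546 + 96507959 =166652505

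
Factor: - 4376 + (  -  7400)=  - 2^9*23^1 = - 11776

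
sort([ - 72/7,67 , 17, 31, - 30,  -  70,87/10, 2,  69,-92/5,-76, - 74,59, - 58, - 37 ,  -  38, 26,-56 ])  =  [ - 76 ,-74,-70, - 58, - 56,-38, - 37 , - 30, - 92/5,- 72/7,2,  87/10,17,  26,31,59,  67,69]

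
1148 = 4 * 287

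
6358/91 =6358/91 = 69.87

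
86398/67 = 86398/67 = 1289.52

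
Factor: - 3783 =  - 3^1*13^1*97^1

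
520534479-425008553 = 95525926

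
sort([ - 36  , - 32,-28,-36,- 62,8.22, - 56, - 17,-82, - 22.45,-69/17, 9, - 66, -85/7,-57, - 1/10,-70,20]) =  [-82,- 70, - 66, -62, - 57,-56,-36, - 36, - 32,- 28, - 22.45,- 17, - 85/7, - 69/17, - 1/10,8.22,9,20 ]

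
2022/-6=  - 337+0/1 =- 337.00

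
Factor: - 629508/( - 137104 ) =753/164  =  2^(- 2)*3^1*41^(- 1 ) * 251^1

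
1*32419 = 32419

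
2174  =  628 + 1546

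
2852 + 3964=6816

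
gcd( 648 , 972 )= 324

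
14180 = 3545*4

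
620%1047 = 620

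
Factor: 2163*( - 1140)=-2465820  =  -2^2*3^2* 5^1 *7^1*19^1*103^1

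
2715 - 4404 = -1689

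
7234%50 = 34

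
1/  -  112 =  - 1/112 = -0.01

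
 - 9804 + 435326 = 425522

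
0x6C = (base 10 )108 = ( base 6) 300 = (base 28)3o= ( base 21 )53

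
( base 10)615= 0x267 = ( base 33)il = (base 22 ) 15l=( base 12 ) 433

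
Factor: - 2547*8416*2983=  - 2^5*3^2*19^1*157^1*263^1*283^1 = - 63942251616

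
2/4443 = 2/4443=0.00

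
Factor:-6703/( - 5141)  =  53^( - 1) * 97^ ( - 1) * 6703^1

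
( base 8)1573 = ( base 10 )891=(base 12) 623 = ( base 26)187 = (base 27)160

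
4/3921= 4/3921= 0.00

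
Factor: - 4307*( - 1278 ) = 5504346  =  2^1*3^2*59^1*71^1*73^1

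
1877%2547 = 1877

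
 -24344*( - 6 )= 146064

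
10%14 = 10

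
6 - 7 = - 1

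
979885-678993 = 300892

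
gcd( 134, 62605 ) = 1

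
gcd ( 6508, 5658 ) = 2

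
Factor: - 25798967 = -25798967^1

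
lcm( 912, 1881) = 30096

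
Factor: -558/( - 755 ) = 2^1*3^2*5^( - 1)*31^1*151^( - 1) 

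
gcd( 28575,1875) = 75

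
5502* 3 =16506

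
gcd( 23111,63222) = 1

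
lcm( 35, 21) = 105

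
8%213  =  8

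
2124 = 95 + 2029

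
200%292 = 200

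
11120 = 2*5560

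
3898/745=3898/745   =  5.23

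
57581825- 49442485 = 8139340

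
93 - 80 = 13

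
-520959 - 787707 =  - 1308666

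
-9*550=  - 4950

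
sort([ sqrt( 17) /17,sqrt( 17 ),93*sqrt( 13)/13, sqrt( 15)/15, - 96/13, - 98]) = [ -98, - 96/13, sqrt( 17)/17, sqrt(15)/15, sqrt( 17), 93*sqrt( 13)/13 ]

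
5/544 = 5/544 = 0.01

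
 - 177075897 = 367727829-544803726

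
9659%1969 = 1783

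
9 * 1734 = 15606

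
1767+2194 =3961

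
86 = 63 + 23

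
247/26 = 9 + 1/2 =9.50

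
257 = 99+158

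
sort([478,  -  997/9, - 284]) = [ - 284, - 997/9, 478] 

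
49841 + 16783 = 66624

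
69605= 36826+32779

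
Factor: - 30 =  - 2^1 * 3^1 * 5^1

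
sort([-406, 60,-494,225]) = [ - 494,  -  406,60,225]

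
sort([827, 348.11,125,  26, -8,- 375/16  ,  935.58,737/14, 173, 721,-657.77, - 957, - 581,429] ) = [ - 957, - 657.77, - 581 ,  -  375/16,-8  ,  26, 737/14, 125,173,348.11, 429, 721, 827, 935.58] 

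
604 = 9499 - 8895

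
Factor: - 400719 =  - 3^1 * 11^1*12143^1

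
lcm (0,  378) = 0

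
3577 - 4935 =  -1358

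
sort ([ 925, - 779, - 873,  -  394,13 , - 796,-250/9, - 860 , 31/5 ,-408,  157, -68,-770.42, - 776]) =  [-873, - 860 , - 796 , - 779,-776, - 770.42, - 408, - 394,-68, - 250/9,  31/5,13, 157,  925] 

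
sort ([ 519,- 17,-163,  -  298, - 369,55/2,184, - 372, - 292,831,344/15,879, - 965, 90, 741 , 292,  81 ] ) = [ - 965,  -  372 ,-369, - 298, -292, - 163, - 17,344/15,55/2,81,90,184,292, 519, 741,831,  879 ]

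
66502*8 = 532016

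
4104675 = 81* 50675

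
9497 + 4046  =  13543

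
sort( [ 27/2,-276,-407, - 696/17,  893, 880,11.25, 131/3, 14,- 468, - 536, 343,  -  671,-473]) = [ - 671,-536,-473, - 468, - 407,-276,-696/17, 11.25, 27/2,14,131/3, 343,880,893 ] 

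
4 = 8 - 4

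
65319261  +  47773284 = 113092545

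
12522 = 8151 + 4371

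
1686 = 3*562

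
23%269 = 23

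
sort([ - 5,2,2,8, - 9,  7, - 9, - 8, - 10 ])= [ - 10 ,  -  9, - 9, - 8,-5, 2, 2, 7, 8]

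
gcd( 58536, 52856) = 8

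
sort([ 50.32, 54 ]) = [ 50.32,54]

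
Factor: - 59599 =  -107^1*557^1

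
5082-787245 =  - 782163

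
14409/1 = 14409=   14409.00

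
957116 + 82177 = 1039293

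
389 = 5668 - 5279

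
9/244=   9/244 = 0.04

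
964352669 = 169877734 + 794474935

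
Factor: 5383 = 7^1*769^1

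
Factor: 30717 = 3^2 * 3413^1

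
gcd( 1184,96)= 32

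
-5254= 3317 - 8571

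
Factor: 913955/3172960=2^( - 5 ) * 2833^ ( -1 )*26113^1 = 26113/90656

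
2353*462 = 1087086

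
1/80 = 1/80  =  0.01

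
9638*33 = 318054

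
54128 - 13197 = 40931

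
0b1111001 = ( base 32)3p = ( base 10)121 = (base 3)11111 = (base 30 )41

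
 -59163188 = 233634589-292797777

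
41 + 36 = 77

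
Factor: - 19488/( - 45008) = 2^1 * 3^1*7^1* 97^( - 1) = 42/97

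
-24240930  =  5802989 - 30043919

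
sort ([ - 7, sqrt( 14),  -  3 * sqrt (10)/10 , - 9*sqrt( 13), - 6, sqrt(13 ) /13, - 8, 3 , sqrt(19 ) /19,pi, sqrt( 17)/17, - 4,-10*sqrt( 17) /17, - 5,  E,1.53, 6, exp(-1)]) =[-9*sqrt(13), - 8, - 7,- 6,-5, - 4,-10*sqrt ( 17) /17,-3  *sqrt(10)/10 , sqrt( 19)/19, sqrt( 17 )/17, sqrt( 13) /13,exp( - 1),  1.53, E,3,  pi,  sqrt ( 14), 6]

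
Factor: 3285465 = 3^1*5^1 * 219031^1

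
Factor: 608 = 2^5 *19^1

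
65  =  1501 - 1436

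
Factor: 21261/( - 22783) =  - 3^1 * 19^1 *373^1*22783^( - 1 ) 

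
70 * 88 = 6160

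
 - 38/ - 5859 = 38/5859= 0.01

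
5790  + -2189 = 3601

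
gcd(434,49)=7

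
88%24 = 16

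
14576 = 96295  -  81719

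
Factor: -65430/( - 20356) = 2^( - 1) * 3^2 * 5^1*7^( - 1)  =  45/14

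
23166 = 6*3861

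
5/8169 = 5/8169 = 0.00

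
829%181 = 105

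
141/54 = 2+11/18 = 2.61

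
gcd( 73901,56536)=1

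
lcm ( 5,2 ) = 10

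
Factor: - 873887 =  - 7^1*127^1*983^1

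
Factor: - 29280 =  - 2^5 * 3^1*5^1 * 61^1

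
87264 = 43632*2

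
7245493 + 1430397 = 8675890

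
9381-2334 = 7047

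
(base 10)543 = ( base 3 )202010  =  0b1000011111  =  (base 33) gf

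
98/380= 49/190  =  0.26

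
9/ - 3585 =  - 3/1195 = - 0.00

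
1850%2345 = 1850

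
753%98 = 67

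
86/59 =86/59 = 1.46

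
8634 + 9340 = 17974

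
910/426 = 455/213 = 2.14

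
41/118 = 41/118=0.35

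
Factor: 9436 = 2^2*7^1* 337^1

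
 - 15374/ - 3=5124 + 2/3 = 5124.67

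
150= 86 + 64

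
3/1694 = 3/1694 = 0.00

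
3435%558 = 87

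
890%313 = 264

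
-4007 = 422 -4429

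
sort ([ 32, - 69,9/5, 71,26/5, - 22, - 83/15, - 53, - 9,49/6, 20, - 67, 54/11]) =[ - 69,  -  67, - 53,  -  22, - 9, - 83/15,  9/5, 54/11,26/5,49/6, 20, 32, 71] 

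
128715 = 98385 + 30330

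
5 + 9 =14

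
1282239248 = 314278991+967960257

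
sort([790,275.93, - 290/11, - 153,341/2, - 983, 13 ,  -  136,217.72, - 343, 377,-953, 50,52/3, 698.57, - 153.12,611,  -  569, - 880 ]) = [ - 983,-953, - 880, - 569,- 343, - 153.12, - 153, - 136,  -  290/11,13,52/3,50,341/2,  217.72,275.93,377,611,698.57,790] 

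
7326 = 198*37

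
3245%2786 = 459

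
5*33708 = 168540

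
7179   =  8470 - 1291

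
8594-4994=3600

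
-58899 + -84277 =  - 143176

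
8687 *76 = 660212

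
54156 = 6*9026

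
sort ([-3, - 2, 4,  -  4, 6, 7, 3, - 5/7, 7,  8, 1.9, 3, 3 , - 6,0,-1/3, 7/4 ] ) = [ - 6,-4, - 3, - 2, - 5/7, - 1/3, 0,7/4, 1.9, 3 , 3,  3, 4,  6 , 7, 7, 8]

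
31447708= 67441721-35994013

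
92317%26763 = 12028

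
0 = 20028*0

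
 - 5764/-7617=5764/7617 = 0.76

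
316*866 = 273656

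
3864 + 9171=13035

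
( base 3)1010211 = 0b1101000000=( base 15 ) 3a7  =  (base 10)832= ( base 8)1500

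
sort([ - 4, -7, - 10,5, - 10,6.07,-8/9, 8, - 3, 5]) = [ - 10, - 10, - 7, - 4, - 3, - 8/9, 5, 5, 6.07,8]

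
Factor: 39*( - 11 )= - 3^1*11^1 *13^1 = - 429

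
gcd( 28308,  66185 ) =7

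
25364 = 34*746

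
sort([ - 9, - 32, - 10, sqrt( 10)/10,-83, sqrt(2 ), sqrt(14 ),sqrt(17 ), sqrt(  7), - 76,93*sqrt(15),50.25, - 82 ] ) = [-83, - 82, - 76, - 32, - 10, - 9,sqrt(10) /10,sqrt(2 ), sqrt(7), sqrt( 14 ),sqrt(17), 50.25,93*sqrt(15)] 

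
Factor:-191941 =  - 367^1  *  523^1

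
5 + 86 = 91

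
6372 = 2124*3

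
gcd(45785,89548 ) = 1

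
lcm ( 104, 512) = 6656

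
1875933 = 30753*61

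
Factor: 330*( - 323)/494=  - 2805/13= - 3^1*5^1 *11^1 * 13^( -1)*17^1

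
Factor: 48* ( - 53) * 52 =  - 132288 = - 2^6*3^1 * 13^1  *53^1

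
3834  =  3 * 1278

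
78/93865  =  78/93865  =  0.00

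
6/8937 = 2/2979 = 0.00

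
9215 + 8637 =17852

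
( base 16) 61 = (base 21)4d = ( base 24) 41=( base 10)97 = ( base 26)3j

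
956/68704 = 239/17176 = 0.01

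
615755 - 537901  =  77854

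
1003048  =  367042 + 636006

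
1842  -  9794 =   -  7952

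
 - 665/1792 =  - 95/256 = - 0.37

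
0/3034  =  0 = 0.00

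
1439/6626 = 1439/6626 = 0.22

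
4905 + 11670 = 16575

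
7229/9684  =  7229/9684 = 0.75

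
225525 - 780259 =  - 554734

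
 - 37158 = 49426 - 86584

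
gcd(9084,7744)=4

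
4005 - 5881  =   - 1876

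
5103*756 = 3857868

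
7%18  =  7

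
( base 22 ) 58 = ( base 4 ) 1312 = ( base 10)118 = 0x76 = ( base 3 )11101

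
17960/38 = 8980/19 =472.63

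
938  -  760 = 178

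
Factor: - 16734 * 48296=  - 2^4*3^1*2789^1*6037^1 = - 808185264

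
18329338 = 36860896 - 18531558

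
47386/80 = 592 + 13/40 = 592.33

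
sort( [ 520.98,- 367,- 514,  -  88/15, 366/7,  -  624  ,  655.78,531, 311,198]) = [ - 624, - 514,-367, - 88/15 , 366/7,198, 311,520.98,  531,655.78 ] 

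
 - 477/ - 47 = 10+7/47 = 10.15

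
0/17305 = 0 = 0.00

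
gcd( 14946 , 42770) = 94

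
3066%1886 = 1180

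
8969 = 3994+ 4975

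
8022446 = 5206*1541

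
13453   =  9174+4279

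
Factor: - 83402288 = -2^4*1297^1*4019^1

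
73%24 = 1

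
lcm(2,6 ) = 6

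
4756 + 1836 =6592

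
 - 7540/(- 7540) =1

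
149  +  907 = 1056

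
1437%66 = 51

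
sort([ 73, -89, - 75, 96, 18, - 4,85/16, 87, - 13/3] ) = [ - 89,-75, - 13/3, - 4, 85/16, 18,73, 87, 96]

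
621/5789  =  621/5789  =  0.11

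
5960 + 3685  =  9645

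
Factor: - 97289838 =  - 2^1*3^2*29^1* 186379^1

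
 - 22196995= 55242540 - 77439535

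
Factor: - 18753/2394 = -47/6 = -2^( - 1 )*3^( - 1) * 47^1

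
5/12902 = 5/12902=0.00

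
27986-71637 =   -  43651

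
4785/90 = 53 + 1/6 = 53.17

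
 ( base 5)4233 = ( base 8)1070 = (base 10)568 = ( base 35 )G8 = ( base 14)2c8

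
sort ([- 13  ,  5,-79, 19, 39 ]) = [-79,  -  13, 5, 19, 39 ] 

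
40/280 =1/7 = 0.14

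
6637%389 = 24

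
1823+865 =2688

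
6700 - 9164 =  - 2464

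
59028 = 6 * 9838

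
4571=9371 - 4800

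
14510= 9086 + 5424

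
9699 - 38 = 9661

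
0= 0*257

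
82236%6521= 3984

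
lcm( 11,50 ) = 550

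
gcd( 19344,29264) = 496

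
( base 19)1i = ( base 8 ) 45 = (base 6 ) 101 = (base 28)19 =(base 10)37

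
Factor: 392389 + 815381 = 2^1 *3^1*5^1*127^1*317^1= 1207770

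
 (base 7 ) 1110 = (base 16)18f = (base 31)cr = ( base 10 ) 399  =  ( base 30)D9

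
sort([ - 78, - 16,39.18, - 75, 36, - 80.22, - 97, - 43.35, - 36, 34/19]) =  [  -  97,-80.22, - 78, -75,-43.35, - 36,-16,34/19,  36, 39.18 ] 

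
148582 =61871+86711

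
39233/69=39233/69 = 568.59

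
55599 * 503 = 27966297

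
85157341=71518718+13638623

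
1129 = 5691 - 4562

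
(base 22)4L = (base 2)1101101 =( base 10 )109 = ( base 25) 49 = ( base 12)91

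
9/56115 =1/6235 =0.00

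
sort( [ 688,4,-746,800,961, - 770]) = [ - 770,  -  746 , 4,688, 800, 961 ] 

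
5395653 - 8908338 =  - 3512685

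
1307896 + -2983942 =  - 1676046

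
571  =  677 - 106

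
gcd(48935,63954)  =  1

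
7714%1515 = 139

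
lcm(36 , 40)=360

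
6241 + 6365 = 12606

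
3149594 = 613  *5138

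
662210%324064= 14082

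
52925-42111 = 10814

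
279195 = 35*7977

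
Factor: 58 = 2^1*29^1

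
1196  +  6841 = 8037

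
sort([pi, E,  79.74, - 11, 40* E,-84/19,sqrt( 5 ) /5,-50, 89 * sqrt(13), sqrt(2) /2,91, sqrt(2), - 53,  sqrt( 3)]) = [ - 53,-50, - 11, - 84/19,sqrt ( 5 )/5,sqrt( 2 )/2, sqrt(2 ),sqrt(3),E, pi, 79.74, 91,40*E, 89*sqrt(13 ) ] 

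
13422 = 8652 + 4770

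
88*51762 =4555056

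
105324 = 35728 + 69596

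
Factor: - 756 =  - 2^2*3^3*7^1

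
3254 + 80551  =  83805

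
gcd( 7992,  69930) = 1998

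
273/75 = 3 + 16/25=   3.64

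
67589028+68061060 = 135650088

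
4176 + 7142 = 11318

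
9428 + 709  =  10137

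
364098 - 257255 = 106843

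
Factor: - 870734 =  - 2^1*23^2  *  823^1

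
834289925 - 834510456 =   -  220531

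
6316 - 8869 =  - 2553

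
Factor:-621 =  - 3^3*23^1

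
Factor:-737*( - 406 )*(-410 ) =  - 2^2*5^1*7^1*11^1*29^1*41^1*67^1 =- 122681020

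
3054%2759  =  295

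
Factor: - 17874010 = -2^1*5^1*7^1*11^1*139^1*167^1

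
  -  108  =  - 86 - 22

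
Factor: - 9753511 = - 241^1*40471^1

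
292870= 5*58574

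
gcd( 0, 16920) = 16920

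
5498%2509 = 480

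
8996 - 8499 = 497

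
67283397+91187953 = 158471350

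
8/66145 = 8/66145 = 0.00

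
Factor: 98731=98731^1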